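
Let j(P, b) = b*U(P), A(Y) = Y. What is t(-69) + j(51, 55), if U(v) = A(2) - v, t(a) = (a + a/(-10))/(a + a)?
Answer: -53891/20 ≈ -2694.6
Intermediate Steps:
t(a) = 9/20 (t(a) = (a + a*(-⅒))/((2*a)) = (a - a/10)*(1/(2*a)) = (9*a/10)*(1/(2*a)) = 9/20)
U(v) = 2 - v
j(P, b) = b*(2 - P)
t(-69) + j(51, 55) = 9/20 + 55*(2 - 1*51) = 9/20 + 55*(2 - 51) = 9/20 + 55*(-49) = 9/20 - 2695 = -53891/20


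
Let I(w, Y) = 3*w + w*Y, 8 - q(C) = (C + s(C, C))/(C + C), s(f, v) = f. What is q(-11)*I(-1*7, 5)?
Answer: -392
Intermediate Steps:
q(C) = 7 (q(C) = 8 - (C + C)/(C + C) = 8 - 2*C/(2*C) = 8 - 2*C*1/(2*C) = 8 - 1*1 = 8 - 1 = 7)
I(w, Y) = 3*w + Y*w
q(-11)*I(-1*7, 5) = 7*((-1*7)*(3 + 5)) = 7*(-7*8) = 7*(-56) = -392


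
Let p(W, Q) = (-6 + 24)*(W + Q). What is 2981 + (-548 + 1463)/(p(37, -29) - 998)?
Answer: 41719/14 ≈ 2979.9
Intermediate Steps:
p(W, Q) = 18*Q + 18*W (p(W, Q) = 18*(Q + W) = 18*Q + 18*W)
2981 + (-548 + 1463)/(p(37, -29) - 998) = 2981 + (-548 + 1463)/((18*(-29) + 18*37) - 998) = 2981 + 915/((-522 + 666) - 998) = 2981 + 915/(144 - 998) = 2981 + 915/(-854) = 2981 + 915*(-1/854) = 2981 - 15/14 = 41719/14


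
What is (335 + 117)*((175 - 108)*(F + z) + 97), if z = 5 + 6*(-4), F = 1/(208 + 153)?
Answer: -191859988/361 ≈ -5.3147e+5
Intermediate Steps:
F = 1/361 ≈ 0.0027701
z = -19 (z = 5 - 24 = -19)
(335 + 117)*((175 - 108)*(F + z) + 97) = (335 + 117)*((175 - 108)*(1/361 - 19) + 97) = 452*(67*(-6858/361) + 97) = 452*(-459486/361 + 97) = 452*(-424469/361) = -191859988/361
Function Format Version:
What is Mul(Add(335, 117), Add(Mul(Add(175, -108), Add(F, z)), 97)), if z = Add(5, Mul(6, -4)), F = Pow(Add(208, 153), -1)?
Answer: Rational(-191859988, 361) ≈ -5.3147e+5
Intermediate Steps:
F = Rational(1, 361) (F = Pow(361, -1) = Rational(1, 361) ≈ 0.0027701)
z = -19 (z = Add(5, -24) = -19)
Mul(Add(335, 117), Add(Mul(Add(175, -108), Add(F, z)), 97)) = Mul(Add(335, 117), Add(Mul(Add(175, -108), Add(Rational(1, 361), -19)), 97)) = Mul(452, Add(Mul(67, Rational(-6858, 361)), 97)) = Mul(452, Add(Rational(-459486, 361), 97)) = Mul(452, Rational(-424469, 361)) = Rational(-191859988, 361)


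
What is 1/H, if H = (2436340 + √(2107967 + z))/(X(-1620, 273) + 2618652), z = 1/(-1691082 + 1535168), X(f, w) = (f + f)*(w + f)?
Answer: 884177720374025440/308488867176270521 - 2327644*√51242939531824018/308488867176270521 ≈ 2.8644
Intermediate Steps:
X(f, w) = 2*f*(f + w) (X(f, w) = (2*f)*(f + w) = 2*f*(f + w))
z = -1/155914 (z = 1/(-155914) = -1/155914 ≈ -6.4138e-6)
H = 609085/1745733 + √51242939531824018/1088736859848 (H = (2436340 + √(2107967 - 1/155914))/(2*(-1620)*(-1620 + 273) + 2618652) = (2436340 + √(328661566837/155914))/(2*(-1620)*(-1347) + 2618652) = (2436340 + √51242939531824018/155914)/(4364280 + 2618652) = (2436340 + √51242939531824018/155914)/6982932 = (2436340 + √51242939531824018/155914)*(1/6982932) = 609085/1745733 + √51242939531824018/1088736859848 ≈ 0.34911)
1/H = 1/(609085/1745733 + √51242939531824018/1088736859848)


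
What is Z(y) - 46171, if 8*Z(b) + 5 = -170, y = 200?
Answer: -369543/8 ≈ -46193.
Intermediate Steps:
Z(b) = -175/8 (Z(b) = -5/8 + (1/8)*(-170) = -5/8 - 85/4 = -175/8)
Z(y) - 46171 = -175/8 - 46171 = -369543/8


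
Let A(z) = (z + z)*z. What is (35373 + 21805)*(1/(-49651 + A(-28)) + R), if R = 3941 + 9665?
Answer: 37406836607866/48083 ≈ 7.7796e+8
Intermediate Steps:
A(z) = 2*z**2 (A(z) = (2*z)*z = 2*z**2)
R = 13606
(35373 + 21805)*(1/(-49651 + A(-28)) + R) = (35373 + 21805)*(1/(-49651 + 2*(-28)**2) + 13606) = 57178*(1/(-49651 + 2*784) + 13606) = 57178*(1/(-49651 + 1568) + 13606) = 57178*(1/(-48083) + 13606) = 57178*(-1/48083 + 13606) = 57178*(654217297/48083) = 37406836607866/48083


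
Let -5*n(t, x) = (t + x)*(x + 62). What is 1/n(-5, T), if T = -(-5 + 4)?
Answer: 5/252 ≈ 0.019841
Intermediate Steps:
T = 1 (T = -1*(-1) = 1)
n(t, x) = -(62 + x)*(t + x)/5 (n(t, x) = -(t + x)*(x + 62)/5 = -(t + x)*(62 + x)/5 = -(62 + x)*(t + x)/5)
1/n(-5, T) = 1/(-62/5*(-5) - 62/5*1 - 1/5*1**2 - 1/5*(-5)*1) = 1/(62 - 62/5 - 1/5*1 + 1) = 1/(62 - 62/5 - 1/5 + 1) = 1/(252/5) = 5/252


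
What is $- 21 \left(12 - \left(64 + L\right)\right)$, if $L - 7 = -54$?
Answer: $105$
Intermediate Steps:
$L = -47$ ($L = 7 - 54 = -47$)
$- 21 \left(12 - \left(64 + L\right)\right) = - 21 \left(12 - 17\right) = \left(-21\right) \left(-5\right) = 105$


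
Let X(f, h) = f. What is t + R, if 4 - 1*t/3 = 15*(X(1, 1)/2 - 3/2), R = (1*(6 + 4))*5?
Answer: 107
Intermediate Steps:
R = 50 (R = (1*10)*5 = 10*5 = 50)
t = 57 (t = 12 - 45*(1/2 - 3/2) = 12 - 45*(1*(½) - 3*½) = 12 - 45*(½ - 3/2) = 12 - 45*(-1) = 12 - 3*(-15) = 12 + 45 = 57)
t + R = 57 + 50 = 107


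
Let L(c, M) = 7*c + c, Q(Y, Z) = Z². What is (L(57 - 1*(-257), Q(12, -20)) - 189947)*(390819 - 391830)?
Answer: 189496785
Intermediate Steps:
L(c, M) = 8*c
(L(57 - 1*(-257), Q(12, -20)) - 189947)*(390819 - 391830) = (8*(57 - 1*(-257)) - 189947)*(390819 - 391830) = (8*(57 + 257) - 189947)*(-1011) = (8*314 - 189947)*(-1011) = (2512 - 189947)*(-1011) = -187435*(-1011) = 189496785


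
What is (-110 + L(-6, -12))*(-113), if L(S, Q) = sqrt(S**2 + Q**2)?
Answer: 12430 - 678*sqrt(5) ≈ 10914.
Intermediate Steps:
L(S, Q) = sqrt(Q**2 + S**2)
(-110 + L(-6, -12))*(-113) = (-110 + sqrt((-12)**2 + (-6)**2))*(-113) = (-110 + sqrt(144 + 36))*(-113) = (-110 + sqrt(180))*(-113) = (-110 + 6*sqrt(5))*(-113) = 12430 - 678*sqrt(5)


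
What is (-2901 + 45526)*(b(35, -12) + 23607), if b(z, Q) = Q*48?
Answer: 981696375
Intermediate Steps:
b(z, Q) = 48*Q
(-2901 + 45526)*(b(35, -12) + 23607) = (-2901 + 45526)*(48*(-12) + 23607) = 42625*(-576 + 23607) = 42625*23031 = 981696375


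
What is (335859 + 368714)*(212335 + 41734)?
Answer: 179010157537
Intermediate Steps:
(335859 + 368714)*(212335 + 41734) = 704573*254069 = 179010157537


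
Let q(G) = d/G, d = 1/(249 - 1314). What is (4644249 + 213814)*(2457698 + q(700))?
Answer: 1271572908070036991/106500 ≈ 1.1940e+13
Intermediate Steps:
d = -1/1065 (d = 1/(-1065) = -1/1065 ≈ -0.00093897)
q(G) = -1/(1065*G)
(4644249 + 213814)*(2457698 + q(700)) = (4644249 + 213814)*(2457698 - 1/1065/700) = 4858063*(2457698 - 1/1065*1/700) = 4858063*(2457698 - 1/745500) = 4858063*(1832213858999/745500) = 1271572908070036991/106500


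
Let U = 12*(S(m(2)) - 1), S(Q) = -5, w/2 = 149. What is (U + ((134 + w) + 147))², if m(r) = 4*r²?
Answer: 257049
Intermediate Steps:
w = 298 (w = 2*149 = 298)
U = -72 (U = 12*(-5 - 1) = 12*(-6) = -72)
(U + ((134 + w) + 147))² = (-72 + ((134 + 298) + 147))² = (-72 + (432 + 147))² = (-72 + 579)² = 507² = 257049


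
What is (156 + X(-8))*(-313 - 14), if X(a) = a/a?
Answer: -51339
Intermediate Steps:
X(a) = 1
(156 + X(-8))*(-313 - 14) = (156 + 1)*(-313 - 14) = 157*(-327) = -51339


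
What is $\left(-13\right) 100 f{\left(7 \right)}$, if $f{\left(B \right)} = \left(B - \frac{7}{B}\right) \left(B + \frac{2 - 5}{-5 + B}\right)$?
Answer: $-42900$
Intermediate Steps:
$f{\left(B \right)} = \left(B - \frac{7}{B}\right) \left(B - \frac{3}{-5 + B}\right)$
$\left(-13\right) 100 f{\left(7 \right)} = \left(-13\right) 100 \frac{21 + 7^{4} - 10 \cdot 7^{2} - 5 \cdot 7^{3} + 35 \cdot 7}{7 \left(-5 + 7\right)} = - 1300 \frac{21 + 2401 - 490 - 1715 + 245}{7 \cdot 2} = - 1300 \cdot \frac{1}{7} \cdot \frac{1}{2} \left(21 + 2401 - 490 - 1715 + 245\right) = - 1300 \cdot \frac{1}{7} \cdot \frac{1}{2} \cdot 462 = \left(-1300\right) 33 = -42900$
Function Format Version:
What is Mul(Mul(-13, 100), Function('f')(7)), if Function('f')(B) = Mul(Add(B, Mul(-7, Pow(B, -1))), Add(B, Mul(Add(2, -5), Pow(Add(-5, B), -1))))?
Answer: -42900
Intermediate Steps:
Function('f')(B) = Mul(Add(B, Mul(-7, Pow(B, -1))), Add(B, Mul(-3, Pow(Add(-5, B), -1))))
Mul(Mul(-13, 100), Function('f')(7)) = Mul(Mul(-13, 100), Mul(Pow(7, -1), Pow(Add(-5, 7), -1), Add(21, Pow(7, 4), Mul(-10, Pow(7, 2)), Mul(-5, Pow(7, 3)), Mul(35, 7)))) = Mul(-1300, Mul(Rational(1, 7), Pow(2, -1), Add(21, 2401, Mul(-10, 49), Mul(-5, 343), 245))) = Mul(-1300, Mul(Rational(1, 7), Rational(1, 2), Add(21, 2401, -490, -1715, 245))) = Mul(-1300, Mul(Rational(1, 7), Rational(1, 2), 462)) = Mul(-1300, 33) = -42900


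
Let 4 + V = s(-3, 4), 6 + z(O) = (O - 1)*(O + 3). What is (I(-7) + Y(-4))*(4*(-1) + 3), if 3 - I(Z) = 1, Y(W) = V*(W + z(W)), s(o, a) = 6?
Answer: 8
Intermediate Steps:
z(O) = -6 + (-1 + O)*(3 + O) (z(O) = -6 + (O - 1)*(O + 3) = -6 + (-1 + O)*(3 + O))
V = 2 (V = -4 + 6 = 2)
Y(W) = -18 + 2*W² + 6*W (Y(W) = 2*(W + (-9 + W² + 2*W)) = 2*(-9 + W² + 3*W) = -18 + 2*W² + 6*W)
I(Z) = 2 (I(Z) = 3 - 1*1 = 3 - 1 = 2)
(I(-7) + Y(-4))*(4*(-1) + 3) = (2 + (-18 + 2*(-4)² + 6*(-4)))*(4*(-1) + 3) = (2 + (-18 + 2*16 - 24))*(-4 + 3) = (2 + (-18 + 32 - 24))*(-1) = (2 - 10)*(-1) = -8*(-1) = 8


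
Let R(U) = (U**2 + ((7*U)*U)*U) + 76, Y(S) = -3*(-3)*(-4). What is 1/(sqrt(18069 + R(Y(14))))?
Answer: -I*sqrt(307151)/307151 ≈ -0.0018044*I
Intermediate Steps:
Y(S) = -36 (Y(S) = 9*(-4) = -36)
R(U) = 76 + U**2 + 7*U**3 (R(U) = (U**2 + (7*U**2)*U) + 76 = (U**2 + 7*U**3) + 76 = 76 + U**2 + 7*U**3)
1/(sqrt(18069 + R(Y(14)))) = 1/(sqrt(18069 + (76 + (-36)**2 + 7*(-36)**3))) = 1/(sqrt(18069 + (76 + 1296 + 7*(-46656)))) = 1/(sqrt(18069 + (76 + 1296 - 326592))) = 1/(sqrt(18069 - 325220)) = 1/(sqrt(-307151)) = 1/(I*sqrt(307151)) = -I*sqrt(307151)/307151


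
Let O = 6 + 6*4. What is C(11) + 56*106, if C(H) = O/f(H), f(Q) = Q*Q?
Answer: 718286/121 ≈ 5936.3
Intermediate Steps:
f(Q) = Q²
O = 30 (O = 6 + 24 = 30)
C(H) = 30/H² (C(H) = 30/(H²) = 30/H²)
C(11) + 56*106 = 30/11² + 56*106 = 30*(1/121) + 5936 = 30/121 + 5936 = 718286/121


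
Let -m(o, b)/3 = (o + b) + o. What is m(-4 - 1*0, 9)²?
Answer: 9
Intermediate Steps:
m(o, b) = -6*o - 3*b (m(o, b) = -3*((o + b) + o) = -3*((b + o) + o) = -3*(b + 2*o) = -6*o - 3*b)
m(-4 - 1*0, 9)² = (-6*(-4 - 1*0) - 3*9)² = (-6*(-4 + 0) - 27)² = (-6*(-4) - 27)² = (24 - 27)² = (-3)² = 9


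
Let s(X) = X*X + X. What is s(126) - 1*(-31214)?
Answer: 47216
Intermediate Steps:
s(X) = X + X² (s(X) = X² + X = X + X²)
s(126) - 1*(-31214) = 126*(1 + 126) - 1*(-31214) = 126*127 + 31214 = 16002 + 31214 = 47216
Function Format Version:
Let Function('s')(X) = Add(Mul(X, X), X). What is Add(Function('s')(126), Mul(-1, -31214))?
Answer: 47216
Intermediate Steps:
Function('s')(X) = Add(X, Pow(X, 2)) (Function('s')(X) = Add(Pow(X, 2), X) = Add(X, Pow(X, 2)))
Add(Function('s')(126), Mul(-1, -31214)) = Add(Mul(126, Add(1, 126)), Mul(-1, -31214)) = Add(Mul(126, 127), 31214) = Add(16002, 31214) = 47216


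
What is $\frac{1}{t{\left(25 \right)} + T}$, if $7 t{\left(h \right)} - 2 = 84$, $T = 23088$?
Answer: $\frac{7}{161702} \approx 4.329 \cdot 10^{-5}$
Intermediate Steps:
$t{\left(h \right)} = \frac{86}{7}$ ($t{\left(h \right)} = \frac{2}{7} + \frac{1}{7} \cdot 84 = \frac{2}{7} + 12 = \frac{86}{7}$)
$\frac{1}{t{\left(25 \right)} + T} = \frac{1}{\frac{86}{7} + 23088} = \frac{1}{\frac{161702}{7}} = \frac{7}{161702}$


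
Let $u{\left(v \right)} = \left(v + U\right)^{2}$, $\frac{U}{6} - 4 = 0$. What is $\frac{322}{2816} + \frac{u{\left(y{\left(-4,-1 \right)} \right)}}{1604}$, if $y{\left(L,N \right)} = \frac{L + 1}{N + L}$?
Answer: $\frac{6939433}{14115200} \approx 0.49163$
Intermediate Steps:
$U = 24$ ($U = 24 + 6 \cdot 0 = 24 + 0 = 24$)
$y{\left(L,N \right)} = \frac{1 + L}{L + N}$
$u{\left(v \right)} = \left(24 + v\right)^{2}$ ($u{\left(v \right)} = \left(v + 24\right)^{2} = \left(24 + v\right)^{2}$)
$\frac{322}{2816} + \frac{u{\left(y{\left(-4,-1 \right)} \right)}}{1604} = \frac{322}{2816} + \frac{\left(24 + \frac{1 - 4}{-4 - 1}\right)^{2}}{1604} = 322 \cdot \frac{1}{2816} + \left(24 + \frac{1}{-5} \left(-3\right)\right)^{2} \cdot \frac{1}{1604} = \frac{161}{1408} + \left(24 - - \frac{3}{5}\right)^{2} \cdot \frac{1}{1604} = \frac{161}{1408} + \left(24 + \frac{3}{5}\right)^{2} \cdot \frac{1}{1604} = \frac{161}{1408} + \left(\frac{123}{5}\right)^{2} \cdot \frac{1}{1604} = \frac{161}{1408} + \frac{15129}{25} \cdot \frac{1}{1604} = \frac{161}{1408} + \frac{15129}{40100} = \frac{6939433}{14115200}$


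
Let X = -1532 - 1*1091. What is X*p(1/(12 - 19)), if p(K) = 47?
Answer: -123281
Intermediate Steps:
X = -2623 (X = -1532 - 1091 = -2623)
X*p(1/(12 - 19)) = -2623*47 = -123281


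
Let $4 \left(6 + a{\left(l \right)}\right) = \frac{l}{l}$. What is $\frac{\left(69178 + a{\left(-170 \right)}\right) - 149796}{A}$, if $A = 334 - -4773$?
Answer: $- \frac{322495}{20428} \approx -15.787$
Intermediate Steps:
$a{\left(l \right)} = - \frac{23}{4}$ ($a{\left(l \right)} = -6 + \frac{l \frac{1}{l}}{4} = -6 + \frac{1}{4} \cdot 1 = -6 + \frac{1}{4} = - \frac{23}{4}$)
$A = 5107$ ($A = 334 + 4773 = 5107$)
$\frac{\left(69178 + a{\left(-170 \right)}\right) - 149796}{A} = \frac{\left(69178 - \frac{23}{4}\right) - 149796}{5107} = \left(\frac{276689}{4} - 149796\right) \frac{1}{5107} = \left(- \frac{322495}{4}\right) \frac{1}{5107} = - \frac{322495}{20428}$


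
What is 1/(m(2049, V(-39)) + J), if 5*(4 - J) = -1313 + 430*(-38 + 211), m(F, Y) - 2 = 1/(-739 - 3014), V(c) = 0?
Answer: -18765/274145396 ≈ -6.8449e-5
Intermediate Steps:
m(F, Y) = 7505/3753 (m(F, Y) = 2 + 1/(-739 - 3014) = 2 + 1/(-3753) = 2 - 1/3753 = 7505/3753)
J = -73057/5 (J = 4 - (-1313 + 430*(-38 + 211))/5 = 4 - (-1313 + 430*173)/5 = 4 - (-1313 + 74390)/5 = 4 - 1/5*73077 = 4 - 73077/5 = -73057/5 ≈ -14611.)
1/(m(2049, V(-39)) + J) = 1/(7505/3753 - 73057/5) = 1/(-274145396/18765) = -18765/274145396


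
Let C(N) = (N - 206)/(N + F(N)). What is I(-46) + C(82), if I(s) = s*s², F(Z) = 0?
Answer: -3990838/41 ≈ -97338.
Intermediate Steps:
C(N) = (-206 + N)/N (C(N) = (N - 206)/(N + 0) = (-206 + N)/N)
I(s) = s³
I(-46) + C(82) = (-46)³ + (-206 + 82)/82 = -97336 + (1/82)*(-124) = -97336 - 62/41 = -3990838/41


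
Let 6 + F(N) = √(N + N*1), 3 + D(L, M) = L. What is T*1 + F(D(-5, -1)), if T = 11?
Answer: 5 + 4*I ≈ 5.0 + 4.0*I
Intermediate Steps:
D(L, M) = -3 + L
F(N) = -6 + √2*√N (F(N) = -6 + √(N + N*1) = -6 + √(N + N) = -6 + √(2*N) = -6 + √2*√N)
T*1 + F(D(-5, -1)) = 11*1 + (-6 + √2*√(-3 - 5)) = 11 + (-6 + √2*√(-8)) = 11 + (-6 + √2*(2*I*√2)) = 11 + (-6 + 4*I) = 5 + 4*I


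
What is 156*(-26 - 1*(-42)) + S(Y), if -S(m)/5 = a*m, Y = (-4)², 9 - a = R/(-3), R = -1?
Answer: 5408/3 ≈ 1802.7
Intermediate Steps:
a = 26/3 (a = 9 - (-1)/(-3) = 9 - (-1)*(-1)/3 = 9 - 1*⅓ = 9 - ⅓ = 26/3 ≈ 8.6667)
Y = 16
S(m) = -130*m/3
156*(-26 - 1*(-42)) + S(Y) = 156*(-26 - 1*(-42)) - 130/3*16 = 156*(-26 + 42) - 2080/3 = 156*16 - 2080/3 = 2496 - 2080/3 = 5408/3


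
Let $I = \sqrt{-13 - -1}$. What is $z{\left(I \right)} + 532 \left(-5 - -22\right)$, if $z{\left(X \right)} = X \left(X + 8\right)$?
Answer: $9032 + 16 i \sqrt{3} \approx 9032.0 + 27.713 i$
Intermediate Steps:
$I = 2 i \sqrt{3}$ ($I = \sqrt{-13 + \left(-9 + 10\right)} = \sqrt{-13 + 1} = \sqrt{-12} = 2 i \sqrt{3} \approx 3.4641 i$)
$z{\left(X \right)} = X \left(8 + X\right)$
$z{\left(I \right)} + 532 \left(-5 - -22\right) = 2 i \sqrt{3} \left(8 + 2 i \sqrt{3}\right) + 532 \left(-5 - -22\right) = 2 i \sqrt{3} \left(8 + 2 i \sqrt{3}\right) + 532 \left(-5 + 22\right) = 2 i \sqrt{3} \left(8 + 2 i \sqrt{3}\right) + 532 \cdot 17 = 2 i \sqrt{3} \left(8 + 2 i \sqrt{3}\right) + 9044 = 9044 + 2 i \sqrt{3} \left(8 + 2 i \sqrt{3}\right)$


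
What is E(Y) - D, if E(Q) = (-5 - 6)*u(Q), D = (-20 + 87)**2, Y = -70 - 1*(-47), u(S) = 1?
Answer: -4500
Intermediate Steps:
Y = -23 (Y = -70 + 47 = -23)
D = 4489 (D = 67**2 = 4489)
E(Q) = -11 (E(Q) = (-5 - 6)*1 = -11*1 = -11)
E(Y) - D = -11 - 1*4489 = -11 - 4489 = -4500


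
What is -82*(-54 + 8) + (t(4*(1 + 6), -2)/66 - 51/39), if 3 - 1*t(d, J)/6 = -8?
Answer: 49032/13 ≈ 3771.7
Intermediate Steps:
t(d, J) = 66 (t(d, J) = 18 - 6*(-8) = 18 + 48 = 66)
-82*(-54 + 8) + (t(4*(1 + 6), -2)/66 - 51/39) = -82*(-54 + 8) + (66/66 - 51/39) = -82*(-46) + (66*(1/66) - 51*1/39) = 3772 + (1 - 17/13) = 3772 - 4/13 = 49032/13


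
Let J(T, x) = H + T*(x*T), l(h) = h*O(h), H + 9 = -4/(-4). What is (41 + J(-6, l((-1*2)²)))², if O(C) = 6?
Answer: 804609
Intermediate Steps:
H = -8 (H = -9 - 4/(-4) = -9 - 4*(-¼) = -9 + 1 = -8)
l(h) = 6*h (l(h) = h*6 = 6*h)
J(T, x) = -8 + x*T² (J(T, x) = -8 + T*(x*T) = -8 + T*(T*x) = -8 + x*T²)
(41 + J(-6, l((-1*2)²)))² = (41 + (-8 + (6*(-1*2)²)*(-6)²))² = (41 + (-8 + (6*(-2)²)*36))² = (41 + (-8 + (6*4)*36))² = (41 + (-8 + 24*36))² = (41 + (-8 + 864))² = (41 + 856)² = 897² = 804609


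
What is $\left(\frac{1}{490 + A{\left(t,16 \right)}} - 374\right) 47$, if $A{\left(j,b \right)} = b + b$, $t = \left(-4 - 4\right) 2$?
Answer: $- \frac{9175669}{522} \approx -17578.0$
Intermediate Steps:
$t = -16$ ($t = \left(-8\right) 2 = -16$)
$A{\left(j,b \right)} = 2 b$
$\left(\frac{1}{490 + A{\left(t,16 \right)}} - 374\right) 47 = \left(\frac{1}{490 + 2 \cdot 16} - 374\right) 47 = \left(\frac{1}{490 + 32} - 374\right) 47 = \left(\frac{1}{522} - 374\right) 47 = \left(- \frac{195227}{522}\right) 47 = - \frac{9175669}{522}$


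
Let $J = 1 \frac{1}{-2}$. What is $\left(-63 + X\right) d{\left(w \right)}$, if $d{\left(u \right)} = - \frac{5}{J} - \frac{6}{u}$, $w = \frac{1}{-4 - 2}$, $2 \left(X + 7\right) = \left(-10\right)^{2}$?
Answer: $-920$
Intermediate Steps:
$X = 43$ ($X = -7 + \frac{\left(-10\right)^{2}}{2} = -7 + \frac{1}{2} \cdot 100 = -7 + 50 = 43$)
$J = - \frac{1}{2}$ ($J = 1 \left(- \frac{1}{2}\right) = - \frac{1}{2} \approx -0.5$)
$w = - \frac{1}{6}$ ($w = \frac{1}{-6} = - \frac{1}{6} \approx -0.16667$)
$d{\left(u \right)} = 10 - \frac{6}{u}$ ($d{\left(u \right)} = - \frac{5}{- \frac{1}{2}} - \frac{6}{u} = \left(-5\right) \left(-2\right) - \frac{6}{u} = 10 - \frac{6}{u}$)
$\left(-63 + X\right) d{\left(w \right)} = \left(-63 + 43\right) \left(10 - \frac{6}{- \frac{1}{6}}\right) = - 20 \left(10 - -36\right) = - 20 \left(10 + 36\right) = \left(-20\right) 46 = -920$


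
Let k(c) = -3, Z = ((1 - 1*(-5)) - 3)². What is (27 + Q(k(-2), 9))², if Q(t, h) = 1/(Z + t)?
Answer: 26569/36 ≈ 738.03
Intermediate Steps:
Z = 9 (Z = ((1 + 5) - 3)² = (6 - 3)² = 3² = 9)
Q(t, h) = 1/(9 + t)
(27 + Q(k(-2), 9))² = (27 + 1/(9 - 3))² = (27 + 1/6)² = (27 + ⅙)² = (163/6)² = 26569/36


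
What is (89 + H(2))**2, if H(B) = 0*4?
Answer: 7921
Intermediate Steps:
H(B) = 0
(89 + H(2))**2 = (89 + 0)**2 = 89**2 = 7921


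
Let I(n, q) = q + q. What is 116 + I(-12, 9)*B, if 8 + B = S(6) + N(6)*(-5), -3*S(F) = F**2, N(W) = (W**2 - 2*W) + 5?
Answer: -2854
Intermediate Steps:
I(n, q) = 2*q
N(W) = 5 + W**2 - 2*W
S(F) = -F**2/3
B = -165 (B = -8 + (-1/3*6**2 + (5 + 6**2 - 2*6)*(-5)) = -8 + (-1/3*36 + (5 + 36 - 12)*(-5)) = -8 + (-12 + 29*(-5)) = -8 + (-12 - 145) = -8 - 157 = -165)
116 + I(-12, 9)*B = 116 + (2*9)*(-165) = 116 + 18*(-165) = 116 - 2970 = -2854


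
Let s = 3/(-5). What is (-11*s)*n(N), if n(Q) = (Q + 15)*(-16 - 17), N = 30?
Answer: -9801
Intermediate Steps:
s = -⅗ (s = 3*(-⅕) = -⅗ ≈ -0.60000)
n(Q) = -495 - 33*Q (n(Q) = (15 + Q)*(-33) = -495 - 33*Q)
(-11*s)*n(N) = (-11*(-⅗))*(-495 - 33*30) = 33*(-495 - 990)/5 = (33/5)*(-1485) = -9801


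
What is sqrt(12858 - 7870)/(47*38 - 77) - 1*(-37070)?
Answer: 37070 + 2*sqrt(1247)/1709 ≈ 37070.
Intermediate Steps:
sqrt(12858 - 7870)/(47*38 - 77) - 1*(-37070) = sqrt(4988)/(1786 - 77) + 37070 = (2*sqrt(1247))/1709 + 37070 = (2*sqrt(1247))*(1/1709) + 37070 = 2*sqrt(1247)/1709 + 37070 = 37070 + 2*sqrt(1247)/1709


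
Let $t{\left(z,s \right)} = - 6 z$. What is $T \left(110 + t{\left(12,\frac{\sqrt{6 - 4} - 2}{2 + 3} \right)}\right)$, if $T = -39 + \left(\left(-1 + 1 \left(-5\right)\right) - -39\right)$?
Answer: $-228$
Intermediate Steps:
$T = -6$ ($T = -39 + \left(\left(-1 - 5\right) + 39\right) = -39 + \left(-6 + 39\right) = -39 + 33 = -6$)
$T \left(110 + t{\left(12,\frac{\sqrt{6 - 4} - 2}{2 + 3} \right)}\right) = - 6 \left(110 - 72\right) = \left(-6\right) 38 = -228$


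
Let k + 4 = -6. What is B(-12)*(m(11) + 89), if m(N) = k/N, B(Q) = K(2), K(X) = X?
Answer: 1938/11 ≈ 176.18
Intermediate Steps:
k = -10 (k = -4 - 6 = -10)
B(Q) = 2
m(N) = -10/N
B(-12)*(m(11) + 89) = 2*(-10/11 + 89) = 2*(969/11) = 1938/11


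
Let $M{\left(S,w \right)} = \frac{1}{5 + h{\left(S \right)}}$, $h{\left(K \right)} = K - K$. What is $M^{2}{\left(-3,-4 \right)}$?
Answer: $\frac{1}{25} \approx 0.04$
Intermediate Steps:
$h{\left(K \right)} = 0$
$M{\left(S,w \right)} = \frac{1}{5}$ ($M{\left(S,w \right)} = \frac{1}{5 + 0} = \frac{1}{5}$)
$M^{2}{\left(-3,-4 \right)} = \left(\frac{1}{5}\right)^{2} = \frac{1}{25}$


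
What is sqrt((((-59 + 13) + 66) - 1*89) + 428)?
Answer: sqrt(359) ≈ 18.947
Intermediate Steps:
sqrt((((-59 + 13) + 66) - 1*89) + 428) = sqrt(((-46 + 66) - 89) + 428) = sqrt((20 - 89) + 428) = sqrt(-69 + 428) = sqrt(359)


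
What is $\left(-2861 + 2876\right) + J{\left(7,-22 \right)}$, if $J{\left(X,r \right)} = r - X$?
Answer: $-14$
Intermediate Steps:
$\left(-2861 + 2876\right) + J{\left(7,-22 \right)} = \left(-2861 + 2876\right) - 29 = 15 - 29 = -14$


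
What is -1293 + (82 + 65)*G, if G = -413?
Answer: -62004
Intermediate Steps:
-1293 + (82 + 65)*G = -1293 + (82 + 65)*(-413) = -1293 + 147*(-413) = -1293 - 60711 = -62004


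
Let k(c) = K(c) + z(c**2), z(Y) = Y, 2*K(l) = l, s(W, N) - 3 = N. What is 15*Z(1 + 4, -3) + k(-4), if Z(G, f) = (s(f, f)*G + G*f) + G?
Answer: -136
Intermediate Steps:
s(W, N) = 3 + N
K(l) = l/2
Z(G, f) = G + G*f + G*(3 + f) (Z(G, f) = ((3 + f)*G + G*f) + G = (G*(3 + f) + G*f) + G = (G*f + G*(3 + f)) + G = G + G*f + G*(3 + f))
k(c) = c**2 + c/2 (k(c) = c/2 + c**2 = c**2 + c/2)
15*Z(1 + 4, -3) + k(-4) = 15*(2*(1 + 4)*(2 - 3)) - 4*(1/2 - 4) = 15*(2*5*(-1)) - 4*(-7/2) = 15*(-10) + 14 = -150 + 14 = -136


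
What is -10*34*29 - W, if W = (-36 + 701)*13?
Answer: -18505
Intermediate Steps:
W = 8645 (W = 665*13 = 8645)
-10*34*29 - W = -10*34*29 - 1*8645 = -340*29 - 8645 = -9860 - 8645 = -18505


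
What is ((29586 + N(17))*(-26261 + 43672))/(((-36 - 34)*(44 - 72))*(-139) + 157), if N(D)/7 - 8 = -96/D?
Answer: -8761946462/4628811 ≈ -1892.9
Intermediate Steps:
N(D) = 56 - 672/D (N(D) = 56 + 7*(-96/D) = 56 - 672/D)
((29586 + N(17))*(-26261 + 43672))/(((-36 - 34)*(44 - 72))*(-139) + 157) = ((29586 + (56 - 672/17))*(-26261 + 43672))/(((-36 - 34)*(44 - 72))*(-139) + 157) = ((29586 + (56 - 672*1/17))*17411)/(-70*(-28)*(-139) + 157) = ((29586 + (56 - 672/17))*17411)/(1960*(-139) + 157) = ((29586 + 280/17)*17411)/(-272440 + 157) = ((503242/17)*17411)/(-272283) = (8761946462/17)*(-1/272283) = -8761946462/4628811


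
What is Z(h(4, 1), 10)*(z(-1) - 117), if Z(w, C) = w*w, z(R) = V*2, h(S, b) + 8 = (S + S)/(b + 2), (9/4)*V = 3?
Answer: -87808/27 ≈ -3252.1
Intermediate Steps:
V = 4/3 (V = (4/9)*3 = 4/3 ≈ 1.3333)
h(S, b) = -8 + 2*S/(2 + b) (h(S, b) = -8 + (S + S)/(b + 2) = -8 + (2*S)/(2 + b) = -8 + 2*S/(2 + b))
z(R) = 8/3 (z(R) = (4/3)*2 = 8/3)
Z(w, C) = w**2
Z(h(4, 1), 10)*(z(-1) - 117) = (2*(-8 + 4 - 4*1)/(2 + 1))**2*(8/3 - 117) = (2*(-8 + 4 - 4)/3)**2*(-343/3) = (2*(1/3)*(-8))**2*(-343/3) = (-16/3)**2*(-343/3) = (256/9)*(-343/3) = -87808/27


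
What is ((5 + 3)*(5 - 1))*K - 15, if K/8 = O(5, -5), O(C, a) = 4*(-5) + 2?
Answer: -4623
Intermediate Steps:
O(C, a) = -18 (O(C, a) = -20 + 2 = -18)
K = -144 (K = 8*(-18) = -144)
((5 + 3)*(5 - 1))*K - 15 = ((5 + 3)*(5 - 1))*(-144) - 15 = (8*4)*(-144) - 15 = 32*(-144) - 15 = -4608 - 15 = -4623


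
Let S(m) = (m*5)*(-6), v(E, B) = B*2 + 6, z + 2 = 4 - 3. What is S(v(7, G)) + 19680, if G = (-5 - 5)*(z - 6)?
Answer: 15300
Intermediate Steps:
z = -1 (z = -2 + (4 - 3) = -2 + 1 = -1)
G = 70 (G = (-5 - 5)*(-1 - 6) = -10*(-7) = 70)
v(E, B) = 6 + 2*B (v(E, B) = 2*B + 6 = 6 + 2*B)
S(m) = -30*m (S(m) = (5*m)*(-6) = -30*m)
S(v(7, G)) + 19680 = -30*(6 + 2*70) + 19680 = -30*(6 + 140) + 19680 = -30*146 + 19680 = -4380 + 19680 = 15300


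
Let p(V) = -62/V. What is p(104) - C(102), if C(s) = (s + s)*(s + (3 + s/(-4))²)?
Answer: -6452347/52 ≈ -1.2408e+5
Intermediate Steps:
C(s) = 2*s*(s + (3 - s/4)²) (C(s) = (2*s)*(s + (3 + s*(-¼))²) = (2*s)*(s + (3 - s/4)²) = 2*s*(s + (3 - s/4)²))
p(104) - C(102) = -62/104 - 102*((-12 + 102)² + 16*102)/8 = -62*1/104 - 102*(90² + 1632)/8 = -31/52 - 102*(8100 + 1632)/8 = -31/52 - 102*9732/8 = -31/52 - 1*124083 = -31/52 - 124083 = -6452347/52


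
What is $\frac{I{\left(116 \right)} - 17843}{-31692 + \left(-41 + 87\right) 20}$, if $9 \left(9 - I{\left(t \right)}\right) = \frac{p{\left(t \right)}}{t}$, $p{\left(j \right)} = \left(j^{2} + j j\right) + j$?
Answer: $\frac{160739}{276948} \approx 0.58039$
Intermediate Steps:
$p{\left(j \right)} = j + 2 j^{2}$ ($p{\left(j \right)} = \left(j^{2} + j^{2}\right) + j = 2 j^{2} + j = j + 2 j^{2}$)
$I{\left(t \right)} = \frac{80}{9} - \frac{2 t}{9}$ ($I{\left(t \right)} = 9 - \frac{t \left(1 + 2 t\right) \frac{1}{t}}{9} = 9 - \frac{1 + 2 t}{9} = 9 - \left(\frac{1}{9} + \frac{2 t}{9}\right) = \frac{80}{9} - \frac{2 t}{9}$)
$\frac{I{\left(116 \right)} - 17843}{-31692 + \left(-41 + 87\right) 20} = \frac{\left(\frac{80}{9} - \frac{232}{9}\right) - 17843}{-31692 + \left(-41 + 87\right) 20} = \frac{\left(\frac{80}{9} - \frac{232}{9}\right) - 17843}{-31692 + 46 \cdot 20} = \frac{- \frac{152}{9} - 17843}{-31692 + 920} = - \frac{160739}{9 \left(-30772\right)} = \left(- \frac{160739}{9}\right) \left(- \frac{1}{30772}\right) = \frac{160739}{276948}$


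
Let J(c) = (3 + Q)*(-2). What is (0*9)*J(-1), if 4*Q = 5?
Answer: 0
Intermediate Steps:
Q = 5/4 (Q = (¼)*5 = 5/4 ≈ 1.2500)
J(c) = -17/2 (J(c) = (3 + 5/4)*(-2) = (17/4)*(-2) = -17/2)
(0*9)*J(-1) = (0*9)*(-17/2) = 0*(-17/2) = 0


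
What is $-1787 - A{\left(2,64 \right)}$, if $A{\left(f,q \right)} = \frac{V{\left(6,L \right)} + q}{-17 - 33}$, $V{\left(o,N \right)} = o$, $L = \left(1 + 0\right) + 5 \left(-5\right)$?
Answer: $- \frac{8928}{5} \approx -1785.6$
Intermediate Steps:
$L = -24$ ($L = 1 - 25 = -24$)
$A{\left(f,q \right)} = - \frac{3}{25} - \frac{q}{50}$ ($A{\left(f,q \right)} = \frac{6 + q}{-17 - 33} = \frac{6 + q}{-50} = \left(6 + q\right) \left(- \frac{1}{50}\right) = - \frac{3}{25} - \frac{q}{50}$)
$-1787 - A{\left(2,64 \right)} = -1787 - \left(- \frac{3}{25} - \frac{32}{25}\right) = -1787 - - \frac{7}{5} = -1787 + \frac{7}{5} = - \frac{8928}{5}$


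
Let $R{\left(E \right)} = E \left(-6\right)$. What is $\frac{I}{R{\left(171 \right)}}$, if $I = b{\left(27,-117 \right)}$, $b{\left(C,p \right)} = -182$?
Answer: $\frac{91}{513} \approx 0.17739$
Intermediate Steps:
$I = -182$
$R{\left(E \right)} = - 6 E$
$\frac{I}{R{\left(171 \right)}} = - \frac{182}{\left(-6\right) 171} = - \frac{182}{-1026} = \left(-182\right) \left(- \frac{1}{1026}\right) = \frac{91}{513}$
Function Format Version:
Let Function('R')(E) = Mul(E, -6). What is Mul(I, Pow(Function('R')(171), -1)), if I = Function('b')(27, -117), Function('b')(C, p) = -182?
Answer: Rational(91, 513) ≈ 0.17739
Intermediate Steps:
I = -182
Function('R')(E) = Mul(-6, E)
Mul(I, Pow(Function('R')(171), -1)) = Mul(-182, Pow(Mul(-6, 171), -1)) = Mul(-182, Pow(-1026, -1)) = Mul(-182, Rational(-1, 1026)) = Rational(91, 513)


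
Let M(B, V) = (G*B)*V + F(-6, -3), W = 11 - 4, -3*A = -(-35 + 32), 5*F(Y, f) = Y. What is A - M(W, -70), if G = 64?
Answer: 156801/5 ≈ 31360.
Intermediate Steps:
F(Y, f) = Y/5
A = -1 (A = -(-1)*(-35 + 32)/3 = -(-1)*(-3)/3 = -⅓*3 = -1)
W = 7
M(B, V) = -6/5 + 64*B*V (M(B, V) = (64*B)*V + (⅕)*(-6) = 64*B*V - 6/5 = -6/5 + 64*B*V)
A - M(W, -70) = -1 - (-6/5 + 64*7*(-70)) = -1 - (-6/5 - 31360) = -1 - 1*(-156806/5) = -1 + 156806/5 = 156801/5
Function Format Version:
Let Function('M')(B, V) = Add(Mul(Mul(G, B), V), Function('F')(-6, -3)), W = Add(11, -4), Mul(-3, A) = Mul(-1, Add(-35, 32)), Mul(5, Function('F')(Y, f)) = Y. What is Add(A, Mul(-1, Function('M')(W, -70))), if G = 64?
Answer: Rational(156801, 5) ≈ 31360.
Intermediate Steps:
Function('F')(Y, f) = Mul(Rational(1, 5), Y)
A = -1 (A = Mul(Rational(-1, 3), Mul(-1, Add(-35, 32))) = Mul(Rational(-1, 3), Mul(-1, -3)) = Mul(Rational(-1, 3), 3) = -1)
W = 7
Function('M')(B, V) = Add(Rational(-6, 5), Mul(64, B, V)) (Function('M')(B, V) = Add(Mul(Mul(64, B), V), Mul(Rational(1, 5), -6)) = Add(Mul(64, B, V), Rational(-6, 5)) = Add(Rational(-6, 5), Mul(64, B, V)))
Add(A, Mul(-1, Function('M')(W, -70))) = Add(-1, Mul(-1, Add(Rational(-6, 5), Mul(64, 7, -70)))) = Add(-1, Mul(-1, Add(Rational(-6, 5), -31360))) = Add(-1, Mul(-1, Rational(-156806, 5))) = Add(-1, Rational(156806, 5)) = Rational(156801, 5)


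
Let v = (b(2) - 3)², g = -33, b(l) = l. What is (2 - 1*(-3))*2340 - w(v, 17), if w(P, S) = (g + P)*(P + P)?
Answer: 11764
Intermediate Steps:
v = 1 (v = (2 - 3)² = (-1)² = 1)
w(P, S) = 2*P*(-33 + P) (w(P, S) = (-33 + P)*(P + P) = (-33 + P)*(2*P) = 2*P*(-33 + P))
(2 - 1*(-3))*2340 - w(v, 17) = (2 - 1*(-3))*2340 - 2*(-33 + 1) = (2 + 3)*2340 - 2*(-32) = 5*2340 - 1*(-64) = 11700 + 64 = 11764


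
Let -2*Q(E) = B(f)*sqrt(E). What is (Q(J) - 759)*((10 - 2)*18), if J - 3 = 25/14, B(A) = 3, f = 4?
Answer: -109296 - 108*sqrt(938)/7 ≈ -1.0977e+5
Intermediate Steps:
J = 67/14 (J = 3 + 25/14 = 67/14 ≈ 4.7857)
Q(E) = -3*sqrt(E)/2
(Q(J) - 759)*((10 - 2)*18) = (-3*sqrt(938)/28 - 759)*((10 - 2)*18) = (-3*sqrt(938)/28 - 759)*(8*18) = (-3*sqrt(938)/28 - 759)*144 = (-759 - 3*sqrt(938)/28)*144 = -109296 - 108*sqrt(938)/7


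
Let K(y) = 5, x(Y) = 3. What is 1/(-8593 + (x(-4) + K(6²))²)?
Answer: -1/8529 ≈ -0.00011725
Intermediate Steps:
1/(-8593 + (x(-4) + K(6²))²) = 1/(-8593 + (3 + 5)²) = 1/(-8593 + 8²) = 1/(-8593 + 64) = 1/(-8529) = -1/8529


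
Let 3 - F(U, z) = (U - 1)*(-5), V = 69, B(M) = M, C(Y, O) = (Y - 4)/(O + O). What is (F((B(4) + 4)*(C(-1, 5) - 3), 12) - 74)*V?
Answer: -14904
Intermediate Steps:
C(Y, O) = (-4 + Y)/(2*O) (C(Y, O) = (-4 + Y)/((2*O)) = (-4 + Y)*(1/(2*O)) = (-4 + Y)/(2*O))
F(U, z) = -2 + 5*U (F(U, z) = 3 - (U - 1)*(-5) = 3 - (-1 + U)*(-5) = 3 - (5 - 5*U) = 3 + (-5 + 5*U) = -2 + 5*U)
(F((B(4) + 4)*(C(-1, 5) - 3), 12) - 74)*V = ((-2 + 5*((4 + 4)*((1/2)*(-4 - 1)/5 - 3))) - 74)*69 = ((-2 + 5*(8*((1/2)*(1/5)*(-5) - 3))) - 74)*69 = ((-2 + 5*(8*(-1/2 - 3))) - 74)*69 = ((-2 + 5*(8*(-7/2))) - 74)*69 = ((-2 + 5*(-28)) - 74)*69 = ((-2 - 140) - 74)*69 = (-142 - 74)*69 = -216*69 = -14904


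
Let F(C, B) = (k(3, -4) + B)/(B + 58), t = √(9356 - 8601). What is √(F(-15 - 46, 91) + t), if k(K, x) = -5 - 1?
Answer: √(12665 + 22201*√755)/149 ≈ 5.2960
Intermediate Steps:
k(K, x) = -6
t = √755 ≈ 27.477
F(C, B) = (-6 + B)/(58 + B) (F(C, B) = (-6 + B)/(B + 58) = (-6 + B)/(58 + B))
√(F(-15 - 46, 91) + t) = √((-6 + 91)/(58 + 91) + √755) = √(85/149 + √755)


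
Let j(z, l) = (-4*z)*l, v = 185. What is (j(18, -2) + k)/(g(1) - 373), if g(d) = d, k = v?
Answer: -329/372 ≈ -0.88441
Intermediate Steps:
k = 185
j(z, l) = -4*l*z
(j(18, -2) + k)/(g(1) - 373) = (-4*(-2)*18 + 185)/(1 - 373) = (144 + 185)/(-372) = 329*(-1/372) = -329/372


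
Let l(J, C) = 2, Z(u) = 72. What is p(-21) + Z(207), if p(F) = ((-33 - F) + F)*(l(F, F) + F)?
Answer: 699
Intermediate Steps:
p(F) = -66 - 33*F (p(F) = ((-33 - F) + F)*(2 + F) = -33*(2 + F) = -66 - 33*F)
p(-21) + Z(207) = (-66 - 33*(-21)) + 72 = (-66 + 693) + 72 = 627 + 72 = 699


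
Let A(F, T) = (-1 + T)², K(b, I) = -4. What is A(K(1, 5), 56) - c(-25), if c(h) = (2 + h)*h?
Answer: 2450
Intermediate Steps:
c(h) = h*(2 + h)
A(K(1, 5), 56) - c(-25) = (-1 + 56)² - (-25)*(2 - 25) = 55² - (-25)*(-23) = 3025 - 1*575 = 3025 - 575 = 2450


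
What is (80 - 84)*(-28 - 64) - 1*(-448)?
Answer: 816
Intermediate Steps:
(80 - 84)*(-28 - 64) - 1*(-448) = -4*(-92) + 448 = 368 + 448 = 816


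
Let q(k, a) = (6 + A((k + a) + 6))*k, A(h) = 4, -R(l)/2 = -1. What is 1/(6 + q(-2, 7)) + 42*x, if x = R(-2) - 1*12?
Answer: -5881/14 ≈ -420.07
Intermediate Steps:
R(l) = 2 (R(l) = -2*(-1) = 2)
q(k, a) = 10*k (q(k, a) = (6 + 4)*k = 10*k)
x = -10 (x = 2 - 1*12 = 2 - 12 = -10)
1/(6 + q(-2, 7)) + 42*x = 1/(6 + 10*(-2)) + 42*(-10) = 1/(6 - 20) - 420 = 1/(-14) - 420 = -1/14 - 420 = -5881/14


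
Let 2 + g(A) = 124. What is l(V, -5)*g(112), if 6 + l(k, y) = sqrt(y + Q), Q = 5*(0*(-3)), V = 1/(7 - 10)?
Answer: -732 + 122*I*sqrt(5) ≈ -732.0 + 272.8*I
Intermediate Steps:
g(A) = 122 (g(A) = -2 + 124 = 122)
V = -1/3 (V = 1/(-3) = -1/3 ≈ -0.33333)
Q = 0 (Q = 5*0 = 0)
l(k, y) = -6 + sqrt(y) (l(k, y) = -6 + sqrt(y + 0) = -6 + sqrt(y))
l(V, -5)*g(112) = (-6 + sqrt(-5))*122 = (-6 + I*sqrt(5))*122 = -732 + 122*I*sqrt(5)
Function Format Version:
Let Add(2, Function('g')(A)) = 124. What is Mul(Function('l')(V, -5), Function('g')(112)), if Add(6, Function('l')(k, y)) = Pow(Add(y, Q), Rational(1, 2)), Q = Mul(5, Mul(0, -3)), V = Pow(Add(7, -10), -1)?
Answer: Add(-732, Mul(122, I, Pow(5, Rational(1, 2)))) ≈ Add(-732.00, Mul(272.80, I))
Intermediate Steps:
Function('g')(A) = 122 (Function('g')(A) = Add(-2, 124) = 122)
V = Rational(-1, 3) (V = Pow(-3, -1) = Rational(-1, 3) ≈ -0.33333)
Q = 0 (Q = Mul(5, 0) = 0)
Function('l')(k, y) = Add(-6, Pow(y, Rational(1, 2))) (Function('l')(k, y) = Add(-6, Pow(Add(y, 0), Rational(1, 2))) = Add(-6, Pow(y, Rational(1, 2))))
Mul(Function('l')(V, -5), Function('g')(112)) = Mul(Add(-6, Pow(-5, Rational(1, 2))), 122) = Mul(Add(-6, Mul(I, Pow(5, Rational(1, 2)))), 122) = Add(-732, Mul(122, I, Pow(5, Rational(1, 2))))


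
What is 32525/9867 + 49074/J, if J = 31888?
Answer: 760685179/157319448 ≈ 4.8353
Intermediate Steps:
32525/9867 + 49074/J = 32525/9867 + 49074/31888 = 32525*(1/9867) + 49074*(1/31888) = 32525/9867 + 24537/15944 = 760685179/157319448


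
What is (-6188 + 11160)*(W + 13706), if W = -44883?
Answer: -155012044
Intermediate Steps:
(-6188 + 11160)*(W + 13706) = (-6188 + 11160)*(-44883 + 13706) = 4972*(-31177) = -155012044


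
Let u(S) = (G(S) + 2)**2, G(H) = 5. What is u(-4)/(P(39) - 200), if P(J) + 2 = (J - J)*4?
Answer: -49/202 ≈ -0.24257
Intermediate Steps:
P(J) = -2 (P(J) = -2 + (J - J)*4 = -2 + 0*4 = -2 + 0 = -2)
u(S) = 49 (u(S) = (5 + 2)**2 = 7**2 = 49)
u(-4)/(P(39) - 200) = 49/(-2 - 200) = 49/(-202) = 49*(-1/202) = -49/202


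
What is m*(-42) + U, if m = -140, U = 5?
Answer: 5885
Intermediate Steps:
m*(-42) + U = -140*(-42) + 5 = 5880 + 5 = 5885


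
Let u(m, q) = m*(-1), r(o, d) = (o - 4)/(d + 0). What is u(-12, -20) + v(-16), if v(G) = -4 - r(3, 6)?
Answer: 49/6 ≈ 8.1667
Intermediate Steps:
r(o, d) = (-4 + o)/d
u(m, q) = -m
v(G) = -23/6 (v(G) = -4 - (-4 + 3)/6 = -4 - (-1)/6 = -4 - 1*(-⅙) = -4 + ⅙ = -23/6)
u(-12, -20) + v(-16) = -1*(-12) - 23/6 = 12 - 23/6 = 49/6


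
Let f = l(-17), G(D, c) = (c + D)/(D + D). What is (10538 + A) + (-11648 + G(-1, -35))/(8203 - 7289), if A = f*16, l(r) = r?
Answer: 4685747/457 ≈ 10253.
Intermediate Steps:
G(D, c) = (D + c)/(2*D) (G(D, c) = (D + c)/((2*D)) = (D + c)*(1/(2*D)) = (D + c)/(2*D))
f = -17
A = -272 (A = -17*16 = -272)
(10538 + A) + (-11648 + G(-1, -35))/(8203 - 7289) = (10538 - 272) + (-11648 + (½)*(-1 - 35)/(-1))/(8203 - 7289) = 10266 + (-11648 + (½)*(-1)*(-36))/914 = 10266 + (-11648 + 18)*(1/914) = 10266 - 11630*1/914 = 10266 - 5815/457 = 4685747/457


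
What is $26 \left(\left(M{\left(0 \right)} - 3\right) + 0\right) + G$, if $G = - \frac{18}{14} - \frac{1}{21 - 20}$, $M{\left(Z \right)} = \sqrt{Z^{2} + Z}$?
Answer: $- \frac{562}{7} \approx -80.286$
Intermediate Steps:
$M{\left(Z \right)} = \sqrt{Z + Z^{2}}$
$G = - \frac{16}{7}$ ($G = \left(-18\right) \frac{1}{14} - 1^{-1} = - \frac{9}{7} - 1 = - \frac{16}{7} \approx -2.2857$)
$26 \left(\left(M{\left(0 \right)} - 3\right) + 0\right) + G = 26 \left(\left(\sqrt{0 \left(1 + 0\right)} - 3\right) + 0\right) - \frac{16}{7} = 26 \left(\left(\sqrt{0 \cdot 1} - 3\right) + 0\right) - \frac{16}{7} = 26 \left(\left(\sqrt{0} - 3\right) + 0\right) - \frac{16}{7} = 26 \left(\left(0 - 3\right) + 0\right) - \frac{16}{7} = 26 \left(-3 + 0\right) - \frac{16}{7} = 26 \left(-3\right) - \frac{16}{7} = -78 - \frac{16}{7} = - \frac{562}{7}$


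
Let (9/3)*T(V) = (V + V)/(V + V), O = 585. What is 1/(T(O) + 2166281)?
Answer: 3/6498844 ≈ 4.6162e-7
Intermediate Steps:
T(V) = ⅓ (T(V) = ((V + V)/(V + V))/3 = ((2*V)/((2*V)))/3 = ((2*V)*(1/(2*V)))/3 = (⅓)*1 = ⅓)
1/(T(O) + 2166281) = 1/(⅓ + 2166281) = 1/(6498844/3) = 3/6498844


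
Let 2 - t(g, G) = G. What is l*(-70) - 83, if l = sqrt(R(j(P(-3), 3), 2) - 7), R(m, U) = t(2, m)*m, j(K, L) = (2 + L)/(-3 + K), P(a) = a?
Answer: -83 - 35*I*sqrt(337)/3 ≈ -83.0 - 214.17*I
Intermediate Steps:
t(g, G) = 2 - G
j(K, L) = (2 + L)/(-3 + K)
R(m, U) = m*(2 - m) (R(m, U) = (2 - m)*m = m*(2 - m))
l = I*sqrt(337)/6 (l = sqrt(((2 + 3)/(-3 - 3))*(2 - (2 + 3)/(-3 - 3)) - 7) = sqrt((5/(-6))*(2 - 5/(-6)) - 7) = sqrt((-1/6*5)*(2 - (-1)*5/6) - 7) = sqrt(-5*(2 - 1*(-5/6))/6 - 7) = sqrt(-5*(2 + 5/6)/6 - 7) = sqrt(-5/6*17/6 - 7) = sqrt(-85/36 - 7) = sqrt(-337/36) = I*sqrt(337)/6 ≈ 3.0596*I)
l*(-70) - 83 = (I*sqrt(337)/6)*(-70) - 83 = -35*I*sqrt(337)/3 - 83 = -83 - 35*I*sqrt(337)/3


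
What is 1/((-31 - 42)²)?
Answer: 1/5329 ≈ 0.00018765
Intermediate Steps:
1/((-31 - 42)²) = 1/((-73)²) = 1/5329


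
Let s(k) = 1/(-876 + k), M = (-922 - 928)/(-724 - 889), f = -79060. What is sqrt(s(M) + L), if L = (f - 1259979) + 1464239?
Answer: sqrt(249312066695343206)/1411138 ≈ 353.84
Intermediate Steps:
M = 1850/1613 (M = -1850/(-1613) = -1850*(-1/1613) = 1850/1613 ≈ 1.1469)
L = 125200 (L = (-79060 - 1259979) + 1464239 = -1339039 + 1464239 = 125200)
sqrt(s(M) + L) = sqrt(1/(-876 + 1850/1613) + 125200) = sqrt(1/(-1411138/1613) + 125200) = sqrt(-1613/1411138 + 125200) = sqrt(176674475987/1411138) = sqrt(249312066695343206)/1411138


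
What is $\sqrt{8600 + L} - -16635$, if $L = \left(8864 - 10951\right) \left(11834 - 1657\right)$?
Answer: $16635 + i \sqrt{21230799} \approx 16635.0 + 4607.7 i$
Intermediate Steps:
$L = -21239399$ ($L = \left(-2087\right) 10177 = -21239399$)
$\sqrt{8600 + L} - -16635 = \sqrt{8600 - 21239399} - -16635 = \sqrt{-21230799} + 16635 = i \sqrt{21230799} + 16635 = 16635 + i \sqrt{21230799}$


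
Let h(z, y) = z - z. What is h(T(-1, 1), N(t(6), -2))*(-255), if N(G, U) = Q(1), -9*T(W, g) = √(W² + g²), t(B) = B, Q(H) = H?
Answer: 0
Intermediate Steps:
T(W, g) = -√(W² + g²)/9
N(G, U) = 1
h(z, y) = 0
h(T(-1, 1), N(t(6), -2))*(-255) = 0*(-255) = 0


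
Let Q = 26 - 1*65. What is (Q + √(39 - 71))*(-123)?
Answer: 4797 - 492*I*√2 ≈ 4797.0 - 695.79*I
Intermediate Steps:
Q = -39 (Q = 26 - 65 = -39)
(Q + √(39 - 71))*(-123) = (-39 + √(39 - 71))*(-123) = (-39 + √(-32))*(-123) = (-39 + 4*I*√2)*(-123) = 4797 - 492*I*√2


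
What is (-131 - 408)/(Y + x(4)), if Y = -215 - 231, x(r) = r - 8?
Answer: 539/450 ≈ 1.1978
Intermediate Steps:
x(r) = -8 + r
Y = -446
(-131 - 408)/(Y + x(4)) = (-131 - 408)/(-446 + (-8 + 4)) = -539/(-446 - 4) = -539/(-450) = -539*(-1/450) = 539/450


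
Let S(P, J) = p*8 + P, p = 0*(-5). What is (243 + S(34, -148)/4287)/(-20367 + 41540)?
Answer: 1041775/90768651 ≈ 0.011477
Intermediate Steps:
p = 0
S(P, J) = P (S(P, J) = 0*8 + P = 0 + P = P)
(243 + S(34, -148)/4287)/(-20367 + 41540) = (243 + 34/4287)/(-20367 + 41540) = (243 + 34*(1/4287))/21173 = (243 + 34/4287)*(1/21173) = (1041775/4287)*(1/21173) = 1041775/90768651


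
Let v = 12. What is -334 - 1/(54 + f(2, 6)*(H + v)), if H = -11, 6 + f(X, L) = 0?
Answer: -16033/48 ≈ -334.02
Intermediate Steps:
f(X, L) = -6 (f(X, L) = -6 + 0 = -6)
-334 - 1/(54 + f(2, 6)*(H + v)) = -334 - 1/(54 - 6*(-11 + 12)) = -334 - 1/(54 - 6*1) = -334 - 1/(54 - 6) = -334 - 1/48 = -16033/48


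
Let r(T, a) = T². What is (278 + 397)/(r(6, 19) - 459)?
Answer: -75/47 ≈ -1.5957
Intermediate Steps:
(278 + 397)/(r(6, 19) - 459) = (278 + 397)/(6² - 459) = 675/(36 - 459) = 675/(-423) = 675*(-1/423) = -75/47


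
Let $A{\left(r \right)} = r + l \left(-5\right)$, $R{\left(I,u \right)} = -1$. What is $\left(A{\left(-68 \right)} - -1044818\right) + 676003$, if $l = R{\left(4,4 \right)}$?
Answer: $1720758$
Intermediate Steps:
$l = -1$
$A{\left(r \right)} = 5 + r$ ($A{\left(r \right)} = r - -5 = r + 5 = 5 + r$)
$\left(A{\left(-68 \right)} - -1044818\right) + 676003 = \left(\left(5 - 68\right) - -1044818\right) + 676003 = \left(-63 + 1044818\right) + 676003 = 1044755 + 676003 = 1720758$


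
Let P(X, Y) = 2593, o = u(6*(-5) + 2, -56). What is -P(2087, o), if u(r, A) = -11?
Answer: -2593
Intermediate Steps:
o = -11
-P(2087, o) = -1*2593 = -2593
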